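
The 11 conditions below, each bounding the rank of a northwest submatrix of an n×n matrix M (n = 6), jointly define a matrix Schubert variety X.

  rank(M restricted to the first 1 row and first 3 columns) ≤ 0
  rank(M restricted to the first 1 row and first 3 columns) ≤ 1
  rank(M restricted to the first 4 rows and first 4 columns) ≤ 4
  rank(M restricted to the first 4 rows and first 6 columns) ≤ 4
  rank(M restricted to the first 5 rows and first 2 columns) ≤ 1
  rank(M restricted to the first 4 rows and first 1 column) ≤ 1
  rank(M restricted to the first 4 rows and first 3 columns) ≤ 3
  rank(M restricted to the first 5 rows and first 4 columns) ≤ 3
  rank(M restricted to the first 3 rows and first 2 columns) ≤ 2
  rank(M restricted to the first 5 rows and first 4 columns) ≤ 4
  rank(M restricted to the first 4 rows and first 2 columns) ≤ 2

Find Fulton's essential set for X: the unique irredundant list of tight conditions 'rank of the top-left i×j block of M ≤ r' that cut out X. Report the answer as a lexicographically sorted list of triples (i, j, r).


Rank table r_w(6×6) implied by the 11 constraints:

  i=1: 0 0 0 1 1 1
  i=2: 1 1 1 2 2 2
  i=3: 1 1 2 3 3 3
  i=4: 1 1 2 3 4 4
  i=5: 1 1 2 3 4 5
  i=6: 1 2 3 4 5 6

hence w(1..6) = (4, 1, 3, 5, 6, 2).

Rothe diagram D(w) (6 cells), 2 SE-corners (essential conditions):

[(1, 3, 0), (5, 2, 1)]


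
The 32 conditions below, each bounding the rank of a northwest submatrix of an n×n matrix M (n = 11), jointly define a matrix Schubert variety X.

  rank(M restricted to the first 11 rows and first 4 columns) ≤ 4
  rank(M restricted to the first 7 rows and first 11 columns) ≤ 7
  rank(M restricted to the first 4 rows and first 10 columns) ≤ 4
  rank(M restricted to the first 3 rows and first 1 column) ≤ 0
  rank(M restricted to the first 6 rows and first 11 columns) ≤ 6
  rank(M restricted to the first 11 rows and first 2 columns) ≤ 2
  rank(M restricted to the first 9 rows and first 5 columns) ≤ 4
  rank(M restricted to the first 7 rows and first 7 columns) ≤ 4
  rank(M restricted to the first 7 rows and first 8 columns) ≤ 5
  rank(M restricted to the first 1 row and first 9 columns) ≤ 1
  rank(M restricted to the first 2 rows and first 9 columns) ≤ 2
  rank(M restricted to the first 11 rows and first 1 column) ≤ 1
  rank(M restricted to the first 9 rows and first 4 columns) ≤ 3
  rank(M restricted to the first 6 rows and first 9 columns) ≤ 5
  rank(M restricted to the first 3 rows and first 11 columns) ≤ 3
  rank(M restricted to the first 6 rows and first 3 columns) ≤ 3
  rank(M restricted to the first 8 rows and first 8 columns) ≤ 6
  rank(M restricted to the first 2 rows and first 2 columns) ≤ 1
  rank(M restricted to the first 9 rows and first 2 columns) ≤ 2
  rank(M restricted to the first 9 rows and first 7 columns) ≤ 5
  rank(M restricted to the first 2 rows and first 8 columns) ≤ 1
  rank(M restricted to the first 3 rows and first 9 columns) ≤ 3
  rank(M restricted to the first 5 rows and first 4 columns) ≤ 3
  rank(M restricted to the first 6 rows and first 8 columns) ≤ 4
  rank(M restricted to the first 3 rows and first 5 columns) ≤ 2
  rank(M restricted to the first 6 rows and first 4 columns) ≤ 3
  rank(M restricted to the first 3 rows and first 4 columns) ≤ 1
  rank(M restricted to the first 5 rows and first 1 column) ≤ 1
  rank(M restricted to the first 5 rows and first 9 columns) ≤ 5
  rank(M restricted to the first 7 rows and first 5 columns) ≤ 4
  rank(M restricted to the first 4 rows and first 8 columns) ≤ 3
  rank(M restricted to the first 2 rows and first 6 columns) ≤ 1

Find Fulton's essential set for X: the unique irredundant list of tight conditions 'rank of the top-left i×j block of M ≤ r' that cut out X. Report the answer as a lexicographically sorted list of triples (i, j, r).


Recovering R(i,j) via the rank-extension bound from the 32 conditions:

  R[1]: 0, 1, 1, 1, 1, 1, 1, 1, 1, 1, 1
  R[2]: 0, 1, 1, 1, 1, 1, 1, 1, 2, 2, 2
  R[3]: 0, 1, 1, 1, 2, 2, 2, 2, 3, 3, 3
  R[4]: 1, 2, 2, 2, 3, 3, 3, 3, 4, 4, 4
  R[5]: 1, 2, 3, 3, 4, 4, 4, 4, 5, 5, 5
  R[6]: 1, 2, 3, 3, 4, 4, 4, 4, 5, 6, 6
  R[7]: 1, 2, 3, 3, 4, 4, 4, 5, 6, 7, 7
  R[8]: 1, 2, 3, 3, 4, 5, 5, 6, 7, 8, 8
  R[9]: 1, 2, 3, 3, 4, 5, 5, 6, 7, 8, 9
  R[10]: 1, 2, 3, 4, 5, 6, 6, 7, 8, 9, 10
  R[11]: 1, 2, 3, 4, 5, 6, 7, 8, 9, 10, 11

reading off 1-entries of Δ²R: w = (2, 9, 5, 1, 3, 10, 8, 6, 11, 4, 7).

|D(w)|=21, |Ess(w)|=7:

[(2, 8, 1), (3, 1, 0), (3, 4, 1), (6, 8, 4), (7, 7, 4), (9, 4, 3), (9, 7, 5)]


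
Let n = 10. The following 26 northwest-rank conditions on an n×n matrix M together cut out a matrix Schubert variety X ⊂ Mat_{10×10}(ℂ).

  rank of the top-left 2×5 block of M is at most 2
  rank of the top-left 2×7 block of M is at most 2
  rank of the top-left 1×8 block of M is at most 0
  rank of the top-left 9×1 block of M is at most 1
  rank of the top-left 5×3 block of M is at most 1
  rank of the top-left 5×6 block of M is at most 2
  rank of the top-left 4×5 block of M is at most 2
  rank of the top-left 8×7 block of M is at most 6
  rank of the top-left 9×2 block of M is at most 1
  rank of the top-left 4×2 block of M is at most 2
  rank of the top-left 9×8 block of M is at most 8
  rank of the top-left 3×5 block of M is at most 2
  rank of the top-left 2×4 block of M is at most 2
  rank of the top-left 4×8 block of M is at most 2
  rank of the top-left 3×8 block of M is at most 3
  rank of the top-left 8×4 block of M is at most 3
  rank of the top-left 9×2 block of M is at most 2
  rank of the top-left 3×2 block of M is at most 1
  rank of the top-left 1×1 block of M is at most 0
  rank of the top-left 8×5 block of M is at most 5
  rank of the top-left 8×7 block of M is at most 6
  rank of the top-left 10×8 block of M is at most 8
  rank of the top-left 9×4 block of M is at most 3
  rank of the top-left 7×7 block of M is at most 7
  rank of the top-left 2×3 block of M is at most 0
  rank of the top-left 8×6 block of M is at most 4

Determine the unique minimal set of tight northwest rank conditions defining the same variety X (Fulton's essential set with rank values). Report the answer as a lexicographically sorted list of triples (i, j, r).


Reconstructing r_w from the 26 given conditions:

  row 1: 0 0 0 0 0 0 0 0 1 1
  row 2: 0 0 0 1 1 1 1 1 2 2
  row 3: 1 1 1 2 2 2 2 2 3 3
  row 4: 1 1 1 2 2 2 2 2 3 4
  row 5: 1 1 1 2 2 2 3 3 4 5
  row 6: 1 1 2 3 3 3 4 4 5 6
  row 7: 1 1 2 3 4 4 5 5 6 7
  row 8: 1 1 2 3 4 4 5 6 7 8
  row 9: 1 1 2 3 4 5 6 7 8 9
  row 10: 1 2 3 4 5 6 7 8 9 10

giving w = (9, 4, 1, 10, 7, 3, 5, 8, 6, 2) via Δ²R.

Fulton essential set (7 of the 26 Rothe cells):

[(1, 8, 0), (2, 3, 0), (4, 8, 2), (5, 3, 1), (5, 6, 2), (8, 6, 4), (9, 2, 1)]


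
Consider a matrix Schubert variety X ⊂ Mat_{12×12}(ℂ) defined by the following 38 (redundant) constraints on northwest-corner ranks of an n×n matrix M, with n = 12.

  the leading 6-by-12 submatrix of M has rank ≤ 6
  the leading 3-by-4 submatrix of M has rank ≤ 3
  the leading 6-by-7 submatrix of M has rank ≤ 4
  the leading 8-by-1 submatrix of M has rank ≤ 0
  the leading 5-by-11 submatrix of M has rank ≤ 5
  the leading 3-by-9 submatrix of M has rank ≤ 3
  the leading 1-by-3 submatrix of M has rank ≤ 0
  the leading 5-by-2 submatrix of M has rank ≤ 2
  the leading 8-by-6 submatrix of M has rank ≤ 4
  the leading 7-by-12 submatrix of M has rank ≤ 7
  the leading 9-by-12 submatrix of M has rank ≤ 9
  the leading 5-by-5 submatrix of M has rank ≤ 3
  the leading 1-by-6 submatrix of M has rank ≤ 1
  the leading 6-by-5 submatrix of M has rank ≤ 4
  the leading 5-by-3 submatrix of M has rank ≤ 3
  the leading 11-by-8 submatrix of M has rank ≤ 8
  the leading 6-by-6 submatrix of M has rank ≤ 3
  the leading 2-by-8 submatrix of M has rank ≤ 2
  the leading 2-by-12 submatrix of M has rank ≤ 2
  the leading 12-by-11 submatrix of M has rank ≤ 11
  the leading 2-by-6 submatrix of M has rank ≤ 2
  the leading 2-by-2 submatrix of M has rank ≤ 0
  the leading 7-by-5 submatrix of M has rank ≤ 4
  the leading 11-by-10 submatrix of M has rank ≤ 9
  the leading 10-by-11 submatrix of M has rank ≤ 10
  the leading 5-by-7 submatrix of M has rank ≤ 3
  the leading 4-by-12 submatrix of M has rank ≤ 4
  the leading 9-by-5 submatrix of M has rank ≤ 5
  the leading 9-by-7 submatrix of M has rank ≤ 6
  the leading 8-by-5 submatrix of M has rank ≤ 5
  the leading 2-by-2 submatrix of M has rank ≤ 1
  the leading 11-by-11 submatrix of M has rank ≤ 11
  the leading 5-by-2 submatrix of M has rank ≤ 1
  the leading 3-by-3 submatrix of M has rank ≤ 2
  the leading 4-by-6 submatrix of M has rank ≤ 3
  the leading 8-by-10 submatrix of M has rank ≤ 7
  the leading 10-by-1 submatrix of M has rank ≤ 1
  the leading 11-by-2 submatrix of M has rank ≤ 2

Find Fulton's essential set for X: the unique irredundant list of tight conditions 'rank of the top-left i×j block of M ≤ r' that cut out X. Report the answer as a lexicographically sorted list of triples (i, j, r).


Rank table r_w(12×12) implied by the 38 constraints:

  row 1: 0 0 0 1 1 1 1 1 1 1 1 1
  row 2: 0 0 1 2 2 2 2 2 2 2 2 2
  row 3: 0 1 2 3 3 3 3 3 3 3 3 3
  row 4: 0 1 2 3 3 3 3 4 4 4 4 4
  row 5: 0 1 2 3 3 3 3 4 5 5 5 5
  row 6: 0 1 2 3 3 3 4 5 6 6 6 6
  row 7: 0 1 2 3 4 4 5 6 7 7 7 7
  row 8: 0 1 2 3 4 4 5 6 7 7 8 8
  row 9: 1 2 3 4 5 5 6 7 8 8 9 9
  row 10: 1 2 3 4 5 6 7 8 9 9 10 10
  row 11: 1 2 3 4 5 6 7 8 9 9 10 11
  row 12: 1 2 3 4 5 6 7 8 9 10 11 12

second differences of R give the permutation w = (4, 3, 2, 8, 9, 7, 5, 11, 1, 6, 12, 10).

|D(w)|=22, |Ess(w)|=8:

[(1, 3, 0), (2, 2, 0), (5, 7, 3), (6, 6, 3), (8, 1, 0), (8, 6, 4), (8, 10, 7), (11, 10, 9)]


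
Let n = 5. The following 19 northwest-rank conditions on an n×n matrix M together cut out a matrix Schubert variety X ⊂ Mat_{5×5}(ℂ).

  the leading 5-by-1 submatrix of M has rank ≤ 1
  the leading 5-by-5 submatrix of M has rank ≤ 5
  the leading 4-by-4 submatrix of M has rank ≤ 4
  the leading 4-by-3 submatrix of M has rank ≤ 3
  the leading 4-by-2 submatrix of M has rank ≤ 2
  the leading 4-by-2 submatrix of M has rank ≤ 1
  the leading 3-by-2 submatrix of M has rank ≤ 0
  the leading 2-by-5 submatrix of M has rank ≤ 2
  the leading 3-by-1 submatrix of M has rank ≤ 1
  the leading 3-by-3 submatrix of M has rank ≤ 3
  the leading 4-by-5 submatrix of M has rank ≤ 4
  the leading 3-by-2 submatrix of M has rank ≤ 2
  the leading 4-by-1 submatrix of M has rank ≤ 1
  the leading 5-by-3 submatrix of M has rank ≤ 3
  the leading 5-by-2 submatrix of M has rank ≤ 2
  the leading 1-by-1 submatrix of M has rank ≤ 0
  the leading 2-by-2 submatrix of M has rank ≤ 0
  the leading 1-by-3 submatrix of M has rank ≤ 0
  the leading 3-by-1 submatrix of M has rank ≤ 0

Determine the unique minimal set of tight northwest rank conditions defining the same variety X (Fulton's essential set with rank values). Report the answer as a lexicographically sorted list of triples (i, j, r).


Propagating the 19 rank bounds to every northwest block:

  i=1: 0  0  0  1  1
  i=2: 0  0  1  2  2
  i=3: 0  0  1  2  3
  i=4: 1  1  2  3  4
  i=5: 1  2  3  4  5

reading off 1-entries of Δ²R: w = (4, 3, 5, 1, 2).

2 SE-corners of the 7-cell Rothe diagram give Ess(w):

[(1, 3, 0), (3, 2, 0)]


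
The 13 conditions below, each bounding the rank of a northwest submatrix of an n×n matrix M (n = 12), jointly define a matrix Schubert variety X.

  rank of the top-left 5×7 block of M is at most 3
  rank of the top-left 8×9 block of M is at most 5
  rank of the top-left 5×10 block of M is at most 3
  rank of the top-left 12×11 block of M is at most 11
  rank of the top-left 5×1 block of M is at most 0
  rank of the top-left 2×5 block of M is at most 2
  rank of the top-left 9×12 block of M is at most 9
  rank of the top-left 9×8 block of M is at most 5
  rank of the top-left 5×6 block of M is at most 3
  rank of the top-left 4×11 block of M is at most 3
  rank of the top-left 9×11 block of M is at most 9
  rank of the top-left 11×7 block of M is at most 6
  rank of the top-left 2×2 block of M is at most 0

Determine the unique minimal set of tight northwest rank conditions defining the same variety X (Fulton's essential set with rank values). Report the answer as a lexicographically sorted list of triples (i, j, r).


Reconstructing r_w from the 13 given conditions:

  row 1: 0  0  1  1  1  1  1  1  1  1  1  1
  row 2: 0  0  1  2  2  2  2  2  2  2  2  2
  row 3: 0  1  2  3  3  3  3  3  3  3  3  3
  row 4: 0  1  2  3  3  3  3  3  3  3  3  4
  row 5: 0  1  2  3  3  3  3  3  3  3  4  5
  row 6: 1  2  3  4  4  4  4  4  4  4  5  6
  row 7: 1  2  3  4  5  5  5  5  5  5  6  7
  row 8: 1  2  3  4  5  5  5  5  5  6  7  8
  row 9: 1  2  3  4  5  5  5  5  6  7  8  9
  row 10: 1  2  3  4  5  6  6  6  7  8  9  10
  row 11: 1  2  3  4  5  6  6  7  8  9  10  11
  row 12: 1  2  3  4  5  6  7  8  9  10  11  12

second differences of R give the permutation w = (3, 4, 2, 12, 11, 1, 5, 10, 9, 6, 8, 7).

ℓ(w)=28; the 7 essential cells (i,j,r):

[(2, 2, 0), (4, 11, 3), (5, 1, 0), (5, 10, 3), (8, 9, 5), (9, 8, 5), (11, 7, 6)]


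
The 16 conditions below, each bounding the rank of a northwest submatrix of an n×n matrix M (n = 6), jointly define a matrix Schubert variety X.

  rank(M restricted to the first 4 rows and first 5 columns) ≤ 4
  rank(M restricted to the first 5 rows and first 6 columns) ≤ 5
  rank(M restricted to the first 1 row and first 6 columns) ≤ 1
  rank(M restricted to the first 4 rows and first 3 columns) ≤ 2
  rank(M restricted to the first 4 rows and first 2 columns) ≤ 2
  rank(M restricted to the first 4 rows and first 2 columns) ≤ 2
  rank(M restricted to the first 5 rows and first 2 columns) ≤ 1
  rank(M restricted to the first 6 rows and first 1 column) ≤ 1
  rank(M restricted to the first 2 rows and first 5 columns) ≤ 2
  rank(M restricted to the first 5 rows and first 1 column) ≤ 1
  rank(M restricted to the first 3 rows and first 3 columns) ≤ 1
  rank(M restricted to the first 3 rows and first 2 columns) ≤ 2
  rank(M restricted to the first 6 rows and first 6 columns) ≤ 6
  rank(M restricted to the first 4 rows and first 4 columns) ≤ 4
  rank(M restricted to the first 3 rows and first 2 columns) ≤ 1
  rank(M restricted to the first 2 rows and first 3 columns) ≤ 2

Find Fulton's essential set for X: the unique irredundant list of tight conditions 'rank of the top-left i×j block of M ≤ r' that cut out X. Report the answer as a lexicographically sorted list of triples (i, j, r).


Propagating the 16 rank bounds to every northwest block:

  R[1]: 1  1  1  1  1  1
  R[2]: 1  1  1  2  2  2
  R[3]: 1  1  1  2  3  3
  R[4]: 1  1  2  3  4  4
  R[5]: 1  1  2  3  4  5
  R[6]: 1  2  3  4  5  6

the unique w with this rank table is (1, 4, 5, 3, 6, 2).

D(w) has 6 cells with 2 SE-corners; essential set:

[(3, 3, 1), (5, 2, 1)]


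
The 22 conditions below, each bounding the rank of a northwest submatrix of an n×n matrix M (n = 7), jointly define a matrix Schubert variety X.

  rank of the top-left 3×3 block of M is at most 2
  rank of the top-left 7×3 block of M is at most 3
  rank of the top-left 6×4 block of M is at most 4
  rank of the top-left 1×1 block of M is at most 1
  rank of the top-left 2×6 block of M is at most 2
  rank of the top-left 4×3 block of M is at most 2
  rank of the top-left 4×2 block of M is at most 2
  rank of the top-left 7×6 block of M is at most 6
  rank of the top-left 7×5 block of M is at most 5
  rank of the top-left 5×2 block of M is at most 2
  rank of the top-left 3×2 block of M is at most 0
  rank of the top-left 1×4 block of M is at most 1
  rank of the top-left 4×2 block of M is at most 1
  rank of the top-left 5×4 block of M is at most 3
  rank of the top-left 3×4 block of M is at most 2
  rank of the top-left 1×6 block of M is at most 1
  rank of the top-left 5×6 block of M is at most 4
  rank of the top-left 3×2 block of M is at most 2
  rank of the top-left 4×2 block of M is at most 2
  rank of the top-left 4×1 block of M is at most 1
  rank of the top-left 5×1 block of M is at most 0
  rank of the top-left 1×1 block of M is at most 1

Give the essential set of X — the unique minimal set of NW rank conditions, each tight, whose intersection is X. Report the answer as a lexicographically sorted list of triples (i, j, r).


Computing R[i][j] = min implied NW-rank bound (n=7, 22 conditions):

  R[1]: 0, 0, 1, 1, 1, 1, 1
  R[2]: 0, 0, 1, 2, 2, 2, 2
  R[3]: 0, 0, 1, 2, 3, 3, 3
  R[4]: 0, 1, 2, 3, 4, 4, 4
  R[5]: 0, 1, 2, 3, 4, 4, 5
  R[6]: 1, 2, 3, 4, 5, 5, 6
  R[7]: 1, 2, 3, 4, 5, 6, 7

hence w(1..7) = (3, 4, 5, 2, 7, 1, 6).

3 SE-corners of the 9-cell Rothe diagram give Ess(w):

[(3, 2, 0), (5, 1, 0), (5, 6, 4)]


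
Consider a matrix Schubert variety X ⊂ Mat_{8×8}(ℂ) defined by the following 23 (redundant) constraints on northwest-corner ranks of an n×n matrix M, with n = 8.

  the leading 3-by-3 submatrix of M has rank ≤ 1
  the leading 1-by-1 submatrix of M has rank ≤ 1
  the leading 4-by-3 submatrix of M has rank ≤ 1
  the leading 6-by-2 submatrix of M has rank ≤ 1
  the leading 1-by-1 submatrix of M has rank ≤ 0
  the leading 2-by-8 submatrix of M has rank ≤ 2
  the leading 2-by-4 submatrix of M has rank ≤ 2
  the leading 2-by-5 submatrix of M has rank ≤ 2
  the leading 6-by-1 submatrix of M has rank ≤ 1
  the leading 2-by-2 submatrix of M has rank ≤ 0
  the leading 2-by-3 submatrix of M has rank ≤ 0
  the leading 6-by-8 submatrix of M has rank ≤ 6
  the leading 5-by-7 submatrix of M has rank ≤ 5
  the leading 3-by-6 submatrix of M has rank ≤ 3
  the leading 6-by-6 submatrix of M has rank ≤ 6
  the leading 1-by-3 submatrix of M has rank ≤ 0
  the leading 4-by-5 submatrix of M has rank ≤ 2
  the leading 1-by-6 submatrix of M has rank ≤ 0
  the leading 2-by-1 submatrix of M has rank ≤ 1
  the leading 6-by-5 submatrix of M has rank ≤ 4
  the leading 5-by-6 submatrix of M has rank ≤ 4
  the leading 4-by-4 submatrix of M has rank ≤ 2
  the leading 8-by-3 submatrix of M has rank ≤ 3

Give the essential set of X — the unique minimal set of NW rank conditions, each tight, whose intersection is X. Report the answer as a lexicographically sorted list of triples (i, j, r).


Reconstructing r_w from the 23 given conditions:

  R[1]: 0 0 0 0 0 0 1 1
  R[2]: 0 0 0 1 1 1 2 2
  R[3]: 1 1 1 2 2 2 3 3
  R[4]: 1 1 1 2 2 3 4 4
  R[5]: 1 1 2 3 3 4 5 5
  R[6]: 1 1 2 3 4 5 6 6
  R[7]: 1 2 3 4 5 6 7 7
  R[8]: 1 2 3 4 5 6 7 8

second differences of R give the permutation w = (7, 4, 1, 6, 3, 5, 2, 8).

Fulton essential set (5 of the 14 Rothe cells):

[(1, 6, 0), (2, 3, 0), (4, 3, 1), (4, 5, 2), (6, 2, 1)]


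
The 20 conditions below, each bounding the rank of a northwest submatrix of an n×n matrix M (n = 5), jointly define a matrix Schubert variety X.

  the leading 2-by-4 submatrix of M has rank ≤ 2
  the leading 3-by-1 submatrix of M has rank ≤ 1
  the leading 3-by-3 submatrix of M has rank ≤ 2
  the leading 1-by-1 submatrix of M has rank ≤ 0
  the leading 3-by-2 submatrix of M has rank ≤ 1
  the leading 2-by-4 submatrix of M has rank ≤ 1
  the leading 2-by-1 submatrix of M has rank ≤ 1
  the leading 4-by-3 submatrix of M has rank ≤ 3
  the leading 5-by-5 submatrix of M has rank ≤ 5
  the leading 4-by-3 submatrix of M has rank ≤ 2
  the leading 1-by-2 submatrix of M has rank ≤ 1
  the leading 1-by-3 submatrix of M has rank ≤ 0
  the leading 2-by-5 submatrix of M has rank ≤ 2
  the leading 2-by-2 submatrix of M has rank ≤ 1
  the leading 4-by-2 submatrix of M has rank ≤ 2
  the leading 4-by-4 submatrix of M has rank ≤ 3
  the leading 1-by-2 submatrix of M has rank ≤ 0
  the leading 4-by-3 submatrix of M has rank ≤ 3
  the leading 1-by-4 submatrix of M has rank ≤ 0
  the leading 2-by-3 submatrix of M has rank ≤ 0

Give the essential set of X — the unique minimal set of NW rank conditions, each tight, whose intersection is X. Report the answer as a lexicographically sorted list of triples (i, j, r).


Computing R[i][j] = min implied NW-rank bound (n=5, 20 conditions):

  row 1: 0 | 0 | 0 | 0 | 1
  row 2: 0 | 0 | 0 | 1 | 2
  row 3: 1 | 1 | 1 | 2 | 3
  row 4: 1 | 2 | 2 | 3 | 4
  row 5: 1 | 2 | 3 | 4 | 5

the unique w with this rank table is (5, 4, 1, 2, 3).

Fulton essential set (2 of the 7 Rothe cells):

[(1, 4, 0), (2, 3, 0)]


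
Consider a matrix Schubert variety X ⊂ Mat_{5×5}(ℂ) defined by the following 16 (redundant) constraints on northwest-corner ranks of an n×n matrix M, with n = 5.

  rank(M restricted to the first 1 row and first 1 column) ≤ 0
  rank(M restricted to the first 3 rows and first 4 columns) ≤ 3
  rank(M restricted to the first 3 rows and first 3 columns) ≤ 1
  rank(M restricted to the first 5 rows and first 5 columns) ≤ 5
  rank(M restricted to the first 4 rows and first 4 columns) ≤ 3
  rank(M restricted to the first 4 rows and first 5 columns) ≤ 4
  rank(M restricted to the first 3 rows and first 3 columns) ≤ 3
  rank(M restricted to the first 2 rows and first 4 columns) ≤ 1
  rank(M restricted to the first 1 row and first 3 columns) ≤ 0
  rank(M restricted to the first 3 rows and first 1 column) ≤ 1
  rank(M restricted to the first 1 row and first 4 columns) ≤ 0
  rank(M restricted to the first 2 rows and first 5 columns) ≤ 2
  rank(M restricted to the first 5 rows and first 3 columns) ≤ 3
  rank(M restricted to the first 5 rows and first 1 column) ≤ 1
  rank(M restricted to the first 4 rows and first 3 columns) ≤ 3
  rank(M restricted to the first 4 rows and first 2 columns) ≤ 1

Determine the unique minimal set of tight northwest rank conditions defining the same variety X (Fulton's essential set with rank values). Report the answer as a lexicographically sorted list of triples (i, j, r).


The tightest implied rank at each (i,j), from the 16 conditions:

  0, 0, 0, 0, 1
  1, 1, 1, 1, 2
  1, 1, 1, 2, 3
  1, 1, 2, 3, 4
  1, 2, 3, 4, 5

reading off 1-entries of Δ²R: w = (5, 1, 4, 3, 2).

|D(w)|=7, |Ess(w)|=3:

[(1, 4, 0), (3, 3, 1), (4, 2, 1)]


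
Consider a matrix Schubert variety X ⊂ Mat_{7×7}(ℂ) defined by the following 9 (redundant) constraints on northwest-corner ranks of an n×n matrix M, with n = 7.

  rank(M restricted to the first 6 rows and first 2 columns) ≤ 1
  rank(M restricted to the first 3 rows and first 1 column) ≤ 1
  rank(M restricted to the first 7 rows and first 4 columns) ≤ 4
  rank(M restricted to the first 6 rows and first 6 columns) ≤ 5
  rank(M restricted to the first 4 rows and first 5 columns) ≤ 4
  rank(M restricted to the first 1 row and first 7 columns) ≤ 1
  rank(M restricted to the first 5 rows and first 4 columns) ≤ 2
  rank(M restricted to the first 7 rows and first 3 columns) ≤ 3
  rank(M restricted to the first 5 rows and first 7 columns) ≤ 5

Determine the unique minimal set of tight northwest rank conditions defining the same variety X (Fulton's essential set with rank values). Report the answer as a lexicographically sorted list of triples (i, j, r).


Reconstructing r_w from the 9 given conditions:

  R[1]: 1 | 1 | 1 | 1 | 1 | 1 | 1
  R[2]: 1 | 1 | 2 | 2 | 2 | 2 | 2
  R[3]: 1 | 1 | 2 | 2 | 3 | 3 | 3
  R[4]: 1 | 1 | 2 | 2 | 3 | 4 | 4
  R[5]: 1 | 1 | 2 | 2 | 3 | 4 | 5
  R[6]: 1 | 1 | 2 | 3 | 4 | 5 | 6
  R[7]: 1 | 2 | 3 | 4 | 5 | 6 | 7

hence w(1..7) = (1, 3, 5, 6, 7, 4, 2).

2 SE-corners of the 8-cell Rothe diagram give Ess(w):

[(5, 4, 2), (6, 2, 1)]


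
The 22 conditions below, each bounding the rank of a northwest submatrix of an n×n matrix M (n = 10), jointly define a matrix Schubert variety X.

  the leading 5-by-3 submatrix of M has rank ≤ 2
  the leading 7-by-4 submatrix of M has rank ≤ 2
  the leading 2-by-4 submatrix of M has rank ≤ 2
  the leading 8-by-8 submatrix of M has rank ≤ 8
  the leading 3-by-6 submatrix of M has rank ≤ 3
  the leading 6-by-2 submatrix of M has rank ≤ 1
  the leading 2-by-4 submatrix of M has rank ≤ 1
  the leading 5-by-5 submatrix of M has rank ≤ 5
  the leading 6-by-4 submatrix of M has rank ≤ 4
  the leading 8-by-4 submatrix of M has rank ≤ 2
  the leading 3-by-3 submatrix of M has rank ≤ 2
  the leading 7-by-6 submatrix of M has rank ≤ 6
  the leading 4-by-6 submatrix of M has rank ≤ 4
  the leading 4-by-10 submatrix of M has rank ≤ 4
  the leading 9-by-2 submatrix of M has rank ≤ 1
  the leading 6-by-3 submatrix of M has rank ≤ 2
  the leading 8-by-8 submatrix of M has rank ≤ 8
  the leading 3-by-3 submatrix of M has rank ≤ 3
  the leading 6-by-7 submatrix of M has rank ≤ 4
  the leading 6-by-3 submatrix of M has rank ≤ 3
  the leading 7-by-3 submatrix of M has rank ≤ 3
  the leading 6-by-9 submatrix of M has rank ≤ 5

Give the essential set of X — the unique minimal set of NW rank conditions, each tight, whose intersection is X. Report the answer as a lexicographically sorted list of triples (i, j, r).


Reconstructing r_w from the 22 given conditions:

  i=1: 1 1 1 1 1 1 1 1 1 1
  i=2: 1 1 1 1 2 2 2 2 2 2
  i=3: 1 1 2 2 3 3 3 3 3 3
  i=4: 1 1 2 2 3 4 4 4 4 4
  i=5: 1 1 2 2 3 4 4 5 5 5
  i=6: 1 1 2 2 3 4 4 5 5 6
  i=7: 1 1 2 2 3 4 5 6 6 7
  i=8: 1 1 2 2 3 4 5 6 7 8
  i=9: 1 1 2 3 4 5 6 7 8 9
  i=10: 1 2 3 4 5 6 7 8 9 10

hence w(1..10) = (1, 5, 3, 6, 8, 10, 7, 9, 4, 2).

D(w) has 18 cells with 5 SE-corners; essential set:

[(2, 4, 1), (6, 7, 4), (6, 9, 5), (8, 4, 2), (9, 2, 1)]


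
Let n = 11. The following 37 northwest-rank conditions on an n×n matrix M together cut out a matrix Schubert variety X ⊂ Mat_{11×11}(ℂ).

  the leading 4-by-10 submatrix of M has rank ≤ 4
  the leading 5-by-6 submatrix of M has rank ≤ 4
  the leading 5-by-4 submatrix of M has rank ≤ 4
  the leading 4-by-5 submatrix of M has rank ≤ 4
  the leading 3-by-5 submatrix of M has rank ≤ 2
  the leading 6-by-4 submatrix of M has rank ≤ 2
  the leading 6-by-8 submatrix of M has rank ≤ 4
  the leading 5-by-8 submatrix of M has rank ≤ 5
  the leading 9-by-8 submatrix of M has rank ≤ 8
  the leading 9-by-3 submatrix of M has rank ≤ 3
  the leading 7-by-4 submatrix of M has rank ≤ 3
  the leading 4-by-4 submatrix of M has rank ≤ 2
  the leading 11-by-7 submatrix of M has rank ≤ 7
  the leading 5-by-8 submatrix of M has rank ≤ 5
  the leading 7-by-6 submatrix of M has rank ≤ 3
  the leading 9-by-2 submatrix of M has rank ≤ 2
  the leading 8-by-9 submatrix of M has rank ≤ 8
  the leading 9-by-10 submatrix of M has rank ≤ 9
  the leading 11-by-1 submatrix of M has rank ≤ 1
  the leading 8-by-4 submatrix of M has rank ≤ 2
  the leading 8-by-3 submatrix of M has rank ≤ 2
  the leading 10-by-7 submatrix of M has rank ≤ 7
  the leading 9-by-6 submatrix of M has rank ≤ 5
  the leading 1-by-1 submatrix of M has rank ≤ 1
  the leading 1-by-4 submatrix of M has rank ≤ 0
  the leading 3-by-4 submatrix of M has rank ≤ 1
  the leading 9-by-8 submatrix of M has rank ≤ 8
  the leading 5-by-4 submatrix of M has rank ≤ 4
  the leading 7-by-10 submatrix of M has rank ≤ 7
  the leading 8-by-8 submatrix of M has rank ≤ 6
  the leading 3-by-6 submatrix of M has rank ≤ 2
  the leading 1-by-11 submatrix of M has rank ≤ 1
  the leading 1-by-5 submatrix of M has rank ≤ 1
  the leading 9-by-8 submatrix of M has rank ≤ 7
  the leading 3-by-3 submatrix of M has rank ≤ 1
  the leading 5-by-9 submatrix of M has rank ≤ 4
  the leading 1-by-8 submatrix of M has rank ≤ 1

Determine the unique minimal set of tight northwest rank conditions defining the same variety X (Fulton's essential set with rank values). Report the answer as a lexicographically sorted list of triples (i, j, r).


Reconstructing r_w from the 37 given conditions:

  row 1: 0, 0, 0, 0, 1, 1, 1, 1, 1, 1, 1
  row 2: 1, 1, 1, 1, 2, 2, 2, 2, 2, 2, 2
  row 3: 1, 1, 1, 1, 2, 2, 3, 3, 3, 3, 3
  row 4: 1, 2, 2, 2, 3, 3, 4, 4, 4, 4, 4
  row 5: 1, 2, 2, 2, 3, 3, 4, 4, 4, 5, 5
  row 6: 1, 2, 2, 2, 3, 3, 4, 4, 5, 6, 6
  row 7: 1, 2, 2, 2, 3, 3, 4, 5, 6, 7, 7
  row 8: 1, 2, 2, 2, 3, 4, 5, 6, 7, 8, 8
  row 9: 1, 2, 3, 3, 4, 5, 6, 7, 8, 9, 9
  row 10: 1, 2, 3, 4, 5, 6, 7, 8, 9, 10, 10
  row 11: 1, 2, 3, 4, 5, 6, 7, 8, 9, 10, 11

second differences of R give the permutation w = (5, 1, 7, 2, 10, 9, 8, 6, 3, 4, 11).

Fulton essential set (7 of the 22 Rothe cells):

[(1, 4, 0), (3, 4, 1), (3, 6, 2), (5, 9, 4), (6, 8, 4), (7, 6, 3), (8, 4, 2)]


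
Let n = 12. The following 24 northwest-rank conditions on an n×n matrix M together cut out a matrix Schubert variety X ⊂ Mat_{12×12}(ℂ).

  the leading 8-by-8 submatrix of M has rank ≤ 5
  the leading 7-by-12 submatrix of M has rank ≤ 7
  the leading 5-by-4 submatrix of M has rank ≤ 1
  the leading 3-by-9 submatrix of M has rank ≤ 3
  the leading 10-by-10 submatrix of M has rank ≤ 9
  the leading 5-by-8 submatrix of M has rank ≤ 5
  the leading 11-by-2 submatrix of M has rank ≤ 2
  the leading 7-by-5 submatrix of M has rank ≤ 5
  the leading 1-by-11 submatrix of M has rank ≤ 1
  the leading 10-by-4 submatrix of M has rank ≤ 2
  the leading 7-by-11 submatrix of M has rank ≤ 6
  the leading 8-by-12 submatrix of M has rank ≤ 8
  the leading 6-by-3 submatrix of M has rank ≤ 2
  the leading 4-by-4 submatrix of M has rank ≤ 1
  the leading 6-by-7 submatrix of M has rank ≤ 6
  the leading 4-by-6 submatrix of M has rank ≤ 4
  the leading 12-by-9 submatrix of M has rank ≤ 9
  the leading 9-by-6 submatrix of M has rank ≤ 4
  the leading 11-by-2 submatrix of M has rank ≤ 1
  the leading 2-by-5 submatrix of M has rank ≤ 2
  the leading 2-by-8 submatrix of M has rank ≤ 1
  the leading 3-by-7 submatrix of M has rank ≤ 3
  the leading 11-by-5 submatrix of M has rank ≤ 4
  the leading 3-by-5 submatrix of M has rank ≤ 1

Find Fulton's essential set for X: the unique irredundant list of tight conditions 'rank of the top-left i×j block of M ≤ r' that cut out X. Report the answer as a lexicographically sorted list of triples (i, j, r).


Reconstructing r_w from the 24 given conditions:

  1, 1, 1, 1, 1, 1, 1, 1, 1, 1, 1, 1
  1, 1, 1, 1, 1, 1, 1, 1, 2, 2, 2, 2
  1, 1, 1, 1, 1, 2, 2, 2, 3, 3, 3, 3
  1, 1, 1, 1, 2, 3, 3, 3, 4, 4, 4, 4
  1, 1, 1, 1, 2, 3, 4, 4, 5, 5, 5, 5
  1, 1, 2, 2, 3, 4, 5, 5, 6, 6, 6, 6
  1, 1, 2, 2, 3, 4, 5, 5, 6, 6, 6, 7
  1, 1, 2, 2, 3, 4, 5, 5, 6, 7, 7, 8
  1, 1, 2, 2, 3, 4, 5, 6, 7, 8, 8, 9
  1, 1, 2, 2, 3, 4, 5, 6, 7, 8, 9, 10
  1, 1, 2, 3, 4, 5, 6, 7, 8, 9, 10, 11
  1, 2, 3, 4, 5, 6, 7, 8, 9, 10, 11, 12

hence w(1..12) = (1, 9, 6, 5, 7, 3, 12, 10, 8, 11, 4, 2).

7 SE-corners of the 31-cell Rothe diagram give Ess(w):

[(2, 8, 1), (3, 5, 1), (5, 4, 1), (7, 11, 6), (8, 8, 5), (10, 4, 2), (11, 2, 1)]


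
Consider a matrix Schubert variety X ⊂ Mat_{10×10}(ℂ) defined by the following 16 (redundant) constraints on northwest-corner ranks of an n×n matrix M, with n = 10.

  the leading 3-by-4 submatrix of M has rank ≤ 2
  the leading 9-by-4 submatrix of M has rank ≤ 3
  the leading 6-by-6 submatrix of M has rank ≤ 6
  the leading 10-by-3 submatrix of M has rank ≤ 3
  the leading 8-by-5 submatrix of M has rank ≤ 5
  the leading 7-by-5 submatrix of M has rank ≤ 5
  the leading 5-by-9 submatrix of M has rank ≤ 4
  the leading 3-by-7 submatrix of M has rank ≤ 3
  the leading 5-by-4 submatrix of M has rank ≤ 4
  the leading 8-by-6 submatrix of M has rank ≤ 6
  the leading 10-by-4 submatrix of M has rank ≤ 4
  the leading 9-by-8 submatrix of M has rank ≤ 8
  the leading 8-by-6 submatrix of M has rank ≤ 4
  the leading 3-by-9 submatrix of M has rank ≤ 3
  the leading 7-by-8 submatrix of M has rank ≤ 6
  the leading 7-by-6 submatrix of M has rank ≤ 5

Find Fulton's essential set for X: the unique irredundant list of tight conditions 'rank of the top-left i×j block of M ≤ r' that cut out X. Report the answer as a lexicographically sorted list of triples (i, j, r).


Recovering R(i,j) via the rank-extension bound from the 16 conditions:

  i=1: 1 | 1 | 1 | 1 | 1 | 1 | 1 | 1 | 1 | 1
  i=2: 1 | 2 | 2 | 2 | 2 | 2 | 2 | 2 | 2 | 2
  i=3: 1 | 2 | 2 | 2 | 3 | 3 | 3 | 3 | 3 | 3
  i=4: 1 | 2 | 3 | 3 | 4 | 4 | 4 | 4 | 4 | 4
  i=5: 1 | 2 | 3 | 3 | 4 | 4 | 4 | 4 | 4 | 5
  i=6: 1 | 2 | 3 | 3 | 4 | 4 | 5 | 5 | 5 | 6
  i=7: 1 | 2 | 3 | 3 | 4 | 4 | 5 | 6 | 6 | 7
  i=8: 1 | 2 | 3 | 3 | 4 | 4 | 5 | 6 | 7 | 8
  i=9: 1 | 2 | 3 | 3 | 4 | 5 | 6 | 7 | 8 | 9
  i=10: 1 | 2 | 3 | 4 | 5 | 6 | 7 | 8 | 9 | 10

the unique w with this rank table is (1, 2, 5, 3, 10, 7, 8, 9, 6, 4).

4 SE-corners of the 14-cell Rothe diagram give Ess(w):

[(3, 4, 2), (5, 9, 4), (8, 6, 4), (9, 4, 3)]


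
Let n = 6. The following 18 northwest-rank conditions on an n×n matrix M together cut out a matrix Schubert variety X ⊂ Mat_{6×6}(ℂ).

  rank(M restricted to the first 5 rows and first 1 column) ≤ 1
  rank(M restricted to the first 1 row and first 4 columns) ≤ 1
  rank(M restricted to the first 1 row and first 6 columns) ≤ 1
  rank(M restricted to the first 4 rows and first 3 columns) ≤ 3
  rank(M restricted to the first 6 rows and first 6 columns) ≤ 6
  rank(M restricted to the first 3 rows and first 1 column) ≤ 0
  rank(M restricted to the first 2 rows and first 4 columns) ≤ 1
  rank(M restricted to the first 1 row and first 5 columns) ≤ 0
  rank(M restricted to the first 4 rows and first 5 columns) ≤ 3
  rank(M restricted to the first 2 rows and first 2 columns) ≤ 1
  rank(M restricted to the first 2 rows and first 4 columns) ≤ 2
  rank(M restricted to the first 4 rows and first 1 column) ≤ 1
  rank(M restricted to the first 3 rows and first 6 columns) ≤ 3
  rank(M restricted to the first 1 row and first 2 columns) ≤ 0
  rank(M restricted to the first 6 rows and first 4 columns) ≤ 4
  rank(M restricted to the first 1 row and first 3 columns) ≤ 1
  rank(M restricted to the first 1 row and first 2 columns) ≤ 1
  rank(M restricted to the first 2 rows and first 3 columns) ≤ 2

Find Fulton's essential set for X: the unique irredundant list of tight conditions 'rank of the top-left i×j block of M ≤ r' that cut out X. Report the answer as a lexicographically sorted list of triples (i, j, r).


Propagating the 18 rank bounds to every northwest block:

  0 0 0 0 0 1
  0 1 1 1 1 2
  0 1 2 2 2 3
  1 2 3 3 3 4
  1 2 3 4 4 5
  1 2 3 4 5 6

second differences of R give the permutation w = (6, 2, 3, 1, 4, 5).

Rothe diagram D(w) (7 cells), 2 SE-corners (essential conditions):

[(1, 5, 0), (3, 1, 0)]


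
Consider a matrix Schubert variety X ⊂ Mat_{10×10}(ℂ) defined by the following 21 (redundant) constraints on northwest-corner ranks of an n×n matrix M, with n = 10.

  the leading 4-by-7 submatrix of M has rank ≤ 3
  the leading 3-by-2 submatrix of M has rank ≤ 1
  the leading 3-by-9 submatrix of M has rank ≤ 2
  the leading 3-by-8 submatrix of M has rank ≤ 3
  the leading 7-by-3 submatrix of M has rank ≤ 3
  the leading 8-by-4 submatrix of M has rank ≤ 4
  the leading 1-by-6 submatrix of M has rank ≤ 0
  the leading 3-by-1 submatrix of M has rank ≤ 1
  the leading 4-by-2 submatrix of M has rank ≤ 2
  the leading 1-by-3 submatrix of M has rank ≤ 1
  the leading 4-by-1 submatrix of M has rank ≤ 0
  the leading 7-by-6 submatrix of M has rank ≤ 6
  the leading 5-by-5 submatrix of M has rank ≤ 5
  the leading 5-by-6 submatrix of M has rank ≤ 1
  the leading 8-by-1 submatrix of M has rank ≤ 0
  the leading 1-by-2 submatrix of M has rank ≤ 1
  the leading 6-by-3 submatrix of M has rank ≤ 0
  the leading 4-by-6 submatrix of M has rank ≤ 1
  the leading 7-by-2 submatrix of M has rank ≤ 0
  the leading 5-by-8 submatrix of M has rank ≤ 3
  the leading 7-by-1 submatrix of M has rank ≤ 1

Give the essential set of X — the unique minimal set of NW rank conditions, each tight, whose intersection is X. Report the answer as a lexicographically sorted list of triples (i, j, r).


Recovering R(i,j) via the rank-extension bound from the 21 conditions:

  i=1: 0 0 0 0 0 0 1 1 1 1
  i=2: 0 0 0 1 1 1 2 2 2 2
  i=3: 0 0 0 1 1 1 2 2 2 3
  i=4: 0 0 0 1 1 1 2 3 3 4
  i=5: 0 0 0 1 1 1 2 3 4 5
  i=6: 0 0 0 1 2 2 3 4 5 6
  i=7: 0 0 1 2 3 3 4 5 6 7
  i=8: 0 1 2 3 4 4 5 6 7 8
  i=9: 1 2 3 4 5 5 6 7 8 9
  i=10: 1 2 3 4 5 6 7 8 9 10

so w = (7, 4, 10, 8, 9, 5, 3, 2, 1, 6).

ℓ(w)=32; the 6 essential cells (i,j,r):

[(1, 6, 0), (3, 9, 2), (5, 6, 1), (6, 3, 0), (7, 2, 0), (8, 1, 0)]


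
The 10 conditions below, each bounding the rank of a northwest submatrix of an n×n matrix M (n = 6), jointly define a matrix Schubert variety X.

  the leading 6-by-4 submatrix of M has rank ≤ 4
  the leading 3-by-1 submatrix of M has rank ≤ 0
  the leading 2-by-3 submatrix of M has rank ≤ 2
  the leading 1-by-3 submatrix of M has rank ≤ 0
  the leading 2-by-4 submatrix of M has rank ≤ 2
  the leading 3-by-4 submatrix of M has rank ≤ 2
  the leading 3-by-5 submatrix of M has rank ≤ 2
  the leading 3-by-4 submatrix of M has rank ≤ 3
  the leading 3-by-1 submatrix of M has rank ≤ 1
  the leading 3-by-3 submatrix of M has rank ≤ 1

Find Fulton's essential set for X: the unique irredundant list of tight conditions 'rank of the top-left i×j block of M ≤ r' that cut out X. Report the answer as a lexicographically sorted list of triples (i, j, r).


Reconstructing r_w from the 10 given conditions:

  0  0  0  1  1  1
  0  1  1  2  2  2
  0  1  1  2  2  3
  1  2  2  3  3  4
  1  2  3  4  4  5
  1  2  3  4  5  6

reading off 1-entries of Δ²R: w = (4, 2, 6, 1, 3, 5).

D(w) has 7 cells with 4 SE-corners; essential set:

[(1, 3, 0), (3, 1, 0), (3, 3, 1), (3, 5, 2)]


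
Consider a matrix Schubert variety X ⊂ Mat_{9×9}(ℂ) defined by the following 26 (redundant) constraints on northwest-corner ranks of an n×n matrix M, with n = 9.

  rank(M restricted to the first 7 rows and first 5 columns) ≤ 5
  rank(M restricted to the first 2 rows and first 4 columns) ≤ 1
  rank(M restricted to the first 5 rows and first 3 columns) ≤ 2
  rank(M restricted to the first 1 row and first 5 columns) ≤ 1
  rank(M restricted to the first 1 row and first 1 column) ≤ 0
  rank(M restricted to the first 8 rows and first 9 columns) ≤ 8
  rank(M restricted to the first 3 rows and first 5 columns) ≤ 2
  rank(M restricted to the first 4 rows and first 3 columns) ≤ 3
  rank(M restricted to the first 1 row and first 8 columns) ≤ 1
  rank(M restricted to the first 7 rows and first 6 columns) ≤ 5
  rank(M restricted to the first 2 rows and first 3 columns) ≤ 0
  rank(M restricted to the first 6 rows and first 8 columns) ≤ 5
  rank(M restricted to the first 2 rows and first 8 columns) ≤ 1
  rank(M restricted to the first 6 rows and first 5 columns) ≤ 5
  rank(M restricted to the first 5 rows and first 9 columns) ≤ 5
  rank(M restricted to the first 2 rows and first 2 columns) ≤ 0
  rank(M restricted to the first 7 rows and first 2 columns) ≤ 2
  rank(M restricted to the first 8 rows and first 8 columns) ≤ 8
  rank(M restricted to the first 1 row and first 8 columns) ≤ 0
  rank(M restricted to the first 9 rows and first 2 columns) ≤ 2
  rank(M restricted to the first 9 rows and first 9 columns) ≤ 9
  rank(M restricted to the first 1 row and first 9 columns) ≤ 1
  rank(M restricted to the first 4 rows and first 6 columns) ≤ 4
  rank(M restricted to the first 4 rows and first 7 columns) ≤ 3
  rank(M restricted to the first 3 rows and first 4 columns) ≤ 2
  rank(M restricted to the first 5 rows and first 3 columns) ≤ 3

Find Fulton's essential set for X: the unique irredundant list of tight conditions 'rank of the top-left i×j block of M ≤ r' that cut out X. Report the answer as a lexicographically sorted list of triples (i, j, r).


Recovering R(i,j) via the rank-extension bound from the 26 conditions:

  0 | 0 | 0 | 0 | 0 | 0 | 0 | 0 | 1
  0 | 0 | 0 | 1 | 1 | 1 | 1 | 1 | 2
  1 | 1 | 1 | 2 | 2 | 2 | 2 | 2 | 3
  1 | 2 | 2 | 3 | 3 | 3 | 3 | 3 | 4
  1 | 2 | 2 | 3 | 4 | 4 | 4 | 4 | 5
  1 | 2 | 3 | 4 | 5 | 5 | 5 | 5 | 6
  1 | 2 | 3 | 4 | 5 | 5 | 6 | 6 | 7
  1 | 2 | 3 | 4 | 5 | 6 | 7 | 7 | 8
  1 | 2 | 3 | 4 | 5 | 6 | 7 | 8 | 9

reading off 1-entries of Δ²R: w = (9, 4, 1, 2, 5, 3, 7, 6, 8).

4 SE-corners of the 13-cell Rothe diagram give Ess(w):

[(1, 8, 0), (2, 3, 0), (5, 3, 2), (7, 6, 5)]


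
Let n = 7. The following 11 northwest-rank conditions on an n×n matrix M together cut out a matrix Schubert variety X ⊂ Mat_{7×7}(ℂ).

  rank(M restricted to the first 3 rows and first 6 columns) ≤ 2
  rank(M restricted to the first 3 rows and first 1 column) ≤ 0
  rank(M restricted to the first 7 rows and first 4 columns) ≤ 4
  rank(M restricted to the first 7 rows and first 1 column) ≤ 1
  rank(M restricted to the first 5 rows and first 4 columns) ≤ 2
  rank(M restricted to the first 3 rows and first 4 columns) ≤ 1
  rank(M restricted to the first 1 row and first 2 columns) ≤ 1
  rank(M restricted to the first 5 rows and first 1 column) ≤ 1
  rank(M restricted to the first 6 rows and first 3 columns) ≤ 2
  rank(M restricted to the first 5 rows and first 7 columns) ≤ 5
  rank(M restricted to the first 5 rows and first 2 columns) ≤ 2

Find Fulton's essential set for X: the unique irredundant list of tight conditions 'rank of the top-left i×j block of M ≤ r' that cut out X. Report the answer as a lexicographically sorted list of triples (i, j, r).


Rank table r_w(7×7) implied by the 11 constraints:

  R[1]: 0, 1, 1, 1, 1, 1, 1
  R[2]: 0, 1, 1, 1, 2, 2, 2
  R[3]: 0, 1, 1, 1, 2, 2, 3
  R[4]: 1, 2, 2, 2, 3, 3, 4
  R[5]: 1, 2, 2, 2, 3, 4, 5
  R[6]: 1, 2, 2, 3, 4, 5, 6
  R[7]: 1, 2, 3, 4, 5, 6, 7

reading off 1-entries of Δ²R: w = (2, 5, 7, 1, 6, 4, 3).

Rothe diagram D(w) (11 cells), 5 SE-corners (essential conditions):

[(3, 1, 0), (3, 4, 1), (3, 6, 2), (5, 4, 2), (6, 3, 2)]
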